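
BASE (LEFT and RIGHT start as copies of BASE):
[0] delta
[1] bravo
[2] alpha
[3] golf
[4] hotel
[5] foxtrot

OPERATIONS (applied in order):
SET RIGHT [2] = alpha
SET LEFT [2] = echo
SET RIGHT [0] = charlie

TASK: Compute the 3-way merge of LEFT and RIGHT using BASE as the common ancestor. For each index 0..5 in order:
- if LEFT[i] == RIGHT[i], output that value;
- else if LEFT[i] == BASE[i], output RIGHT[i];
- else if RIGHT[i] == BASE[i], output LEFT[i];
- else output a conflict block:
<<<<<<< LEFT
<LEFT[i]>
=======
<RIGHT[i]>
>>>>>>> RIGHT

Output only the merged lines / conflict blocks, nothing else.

Final LEFT:  [delta, bravo, echo, golf, hotel, foxtrot]
Final RIGHT: [charlie, bravo, alpha, golf, hotel, foxtrot]
i=0: L=delta=BASE, R=charlie -> take RIGHT -> charlie
i=1: L=bravo R=bravo -> agree -> bravo
i=2: L=echo, R=alpha=BASE -> take LEFT -> echo
i=3: L=golf R=golf -> agree -> golf
i=4: L=hotel R=hotel -> agree -> hotel
i=5: L=foxtrot R=foxtrot -> agree -> foxtrot

Answer: charlie
bravo
echo
golf
hotel
foxtrot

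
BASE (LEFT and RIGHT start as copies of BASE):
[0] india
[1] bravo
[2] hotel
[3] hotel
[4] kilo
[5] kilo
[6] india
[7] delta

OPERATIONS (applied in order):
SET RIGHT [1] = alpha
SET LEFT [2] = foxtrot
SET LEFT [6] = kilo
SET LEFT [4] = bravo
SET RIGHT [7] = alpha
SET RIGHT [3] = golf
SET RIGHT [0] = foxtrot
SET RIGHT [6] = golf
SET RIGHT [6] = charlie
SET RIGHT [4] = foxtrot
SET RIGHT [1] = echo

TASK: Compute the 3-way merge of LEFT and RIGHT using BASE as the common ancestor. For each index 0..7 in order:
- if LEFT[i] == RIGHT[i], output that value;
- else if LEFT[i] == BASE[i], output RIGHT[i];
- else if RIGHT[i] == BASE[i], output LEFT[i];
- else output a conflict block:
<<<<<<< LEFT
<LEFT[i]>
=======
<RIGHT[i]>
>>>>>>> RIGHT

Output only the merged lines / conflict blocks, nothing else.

Final LEFT:  [india, bravo, foxtrot, hotel, bravo, kilo, kilo, delta]
Final RIGHT: [foxtrot, echo, hotel, golf, foxtrot, kilo, charlie, alpha]
i=0: L=india=BASE, R=foxtrot -> take RIGHT -> foxtrot
i=1: L=bravo=BASE, R=echo -> take RIGHT -> echo
i=2: L=foxtrot, R=hotel=BASE -> take LEFT -> foxtrot
i=3: L=hotel=BASE, R=golf -> take RIGHT -> golf
i=4: BASE=kilo L=bravo R=foxtrot all differ -> CONFLICT
i=5: L=kilo R=kilo -> agree -> kilo
i=6: BASE=india L=kilo R=charlie all differ -> CONFLICT
i=7: L=delta=BASE, R=alpha -> take RIGHT -> alpha

Answer: foxtrot
echo
foxtrot
golf
<<<<<<< LEFT
bravo
=======
foxtrot
>>>>>>> RIGHT
kilo
<<<<<<< LEFT
kilo
=======
charlie
>>>>>>> RIGHT
alpha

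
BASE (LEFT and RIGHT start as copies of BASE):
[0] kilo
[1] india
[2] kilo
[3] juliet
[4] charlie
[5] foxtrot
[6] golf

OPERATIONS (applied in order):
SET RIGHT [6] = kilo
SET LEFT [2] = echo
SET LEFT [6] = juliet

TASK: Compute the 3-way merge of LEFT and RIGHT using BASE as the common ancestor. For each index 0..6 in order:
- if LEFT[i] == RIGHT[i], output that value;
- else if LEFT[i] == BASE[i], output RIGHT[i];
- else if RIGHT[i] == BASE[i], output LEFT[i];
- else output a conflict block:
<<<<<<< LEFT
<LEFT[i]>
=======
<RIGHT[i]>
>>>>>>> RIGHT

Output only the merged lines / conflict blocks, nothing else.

Final LEFT:  [kilo, india, echo, juliet, charlie, foxtrot, juliet]
Final RIGHT: [kilo, india, kilo, juliet, charlie, foxtrot, kilo]
i=0: L=kilo R=kilo -> agree -> kilo
i=1: L=india R=india -> agree -> india
i=2: L=echo, R=kilo=BASE -> take LEFT -> echo
i=3: L=juliet R=juliet -> agree -> juliet
i=4: L=charlie R=charlie -> agree -> charlie
i=5: L=foxtrot R=foxtrot -> agree -> foxtrot
i=6: BASE=golf L=juliet R=kilo all differ -> CONFLICT

Answer: kilo
india
echo
juliet
charlie
foxtrot
<<<<<<< LEFT
juliet
=======
kilo
>>>>>>> RIGHT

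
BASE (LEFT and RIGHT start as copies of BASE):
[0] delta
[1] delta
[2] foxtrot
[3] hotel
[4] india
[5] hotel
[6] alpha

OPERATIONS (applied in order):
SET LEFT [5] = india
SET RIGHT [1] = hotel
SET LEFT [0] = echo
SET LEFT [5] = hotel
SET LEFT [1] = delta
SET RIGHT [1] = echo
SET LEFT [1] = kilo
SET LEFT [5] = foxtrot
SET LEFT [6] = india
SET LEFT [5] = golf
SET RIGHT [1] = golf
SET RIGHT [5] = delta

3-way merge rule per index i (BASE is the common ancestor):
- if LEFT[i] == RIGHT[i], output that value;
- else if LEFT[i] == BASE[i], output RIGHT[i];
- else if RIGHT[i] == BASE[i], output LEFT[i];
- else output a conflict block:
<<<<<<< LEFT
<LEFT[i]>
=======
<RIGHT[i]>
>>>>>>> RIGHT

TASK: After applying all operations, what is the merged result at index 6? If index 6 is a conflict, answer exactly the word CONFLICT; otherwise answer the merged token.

Final LEFT:  [echo, kilo, foxtrot, hotel, india, golf, india]
Final RIGHT: [delta, golf, foxtrot, hotel, india, delta, alpha]
i=0: L=echo, R=delta=BASE -> take LEFT -> echo
i=1: BASE=delta L=kilo R=golf all differ -> CONFLICT
i=2: L=foxtrot R=foxtrot -> agree -> foxtrot
i=3: L=hotel R=hotel -> agree -> hotel
i=4: L=india R=india -> agree -> india
i=5: BASE=hotel L=golf R=delta all differ -> CONFLICT
i=6: L=india, R=alpha=BASE -> take LEFT -> india
Index 6 -> india

Answer: india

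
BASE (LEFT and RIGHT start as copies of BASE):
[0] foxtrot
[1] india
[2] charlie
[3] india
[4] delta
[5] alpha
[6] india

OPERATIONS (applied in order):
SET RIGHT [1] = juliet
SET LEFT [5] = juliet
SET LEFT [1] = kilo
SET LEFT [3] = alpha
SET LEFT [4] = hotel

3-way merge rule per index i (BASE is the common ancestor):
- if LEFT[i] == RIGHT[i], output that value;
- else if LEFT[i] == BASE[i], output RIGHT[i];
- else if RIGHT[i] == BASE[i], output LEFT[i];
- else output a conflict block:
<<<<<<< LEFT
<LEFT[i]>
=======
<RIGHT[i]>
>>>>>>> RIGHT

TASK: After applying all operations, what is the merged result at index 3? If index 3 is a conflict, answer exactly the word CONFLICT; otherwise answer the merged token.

Answer: alpha

Derivation:
Final LEFT:  [foxtrot, kilo, charlie, alpha, hotel, juliet, india]
Final RIGHT: [foxtrot, juliet, charlie, india, delta, alpha, india]
i=0: L=foxtrot R=foxtrot -> agree -> foxtrot
i=1: BASE=india L=kilo R=juliet all differ -> CONFLICT
i=2: L=charlie R=charlie -> agree -> charlie
i=3: L=alpha, R=india=BASE -> take LEFT -> alpha
i=4: L=hotel, R=delta=BASE -> take LEFT -> hotel
i=5: L=juliet, R=alpha=BASE -> take LEFT -> juliet
i=6: L=india R=india -> agree -> india
Index 3 -> alpha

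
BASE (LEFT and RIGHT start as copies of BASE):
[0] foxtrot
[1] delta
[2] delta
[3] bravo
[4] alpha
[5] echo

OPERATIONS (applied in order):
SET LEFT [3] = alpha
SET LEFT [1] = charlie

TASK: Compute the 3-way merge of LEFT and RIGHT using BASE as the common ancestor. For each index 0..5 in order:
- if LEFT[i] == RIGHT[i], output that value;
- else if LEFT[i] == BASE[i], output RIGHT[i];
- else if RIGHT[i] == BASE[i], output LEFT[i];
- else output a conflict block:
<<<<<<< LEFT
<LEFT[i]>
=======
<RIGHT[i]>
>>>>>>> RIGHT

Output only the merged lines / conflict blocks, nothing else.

Final LEFT:  [foxtrot, charlie, delta, alpha, alpha, echo]
Final RIGHT: [foxtrot, delta, delta, bravo, alpha, echo]
i=0: L=foxtrot R=foxtrot -> agree -> foxtrot
i=1: L=charlie, R=delta=BASE -> take LEFT -> charlie
i=2: L=delta R=delta -> agree -> delta
i=3: L=alpha, R=bravo=BASE -> take LEFT -> alpha
i=4: L=alpha R=alpha -> agree -> alpha
i=5: L=echo R=echo -> agree -> echo

Answer: foxtrot
charlie
delta
alpha
alpha
echo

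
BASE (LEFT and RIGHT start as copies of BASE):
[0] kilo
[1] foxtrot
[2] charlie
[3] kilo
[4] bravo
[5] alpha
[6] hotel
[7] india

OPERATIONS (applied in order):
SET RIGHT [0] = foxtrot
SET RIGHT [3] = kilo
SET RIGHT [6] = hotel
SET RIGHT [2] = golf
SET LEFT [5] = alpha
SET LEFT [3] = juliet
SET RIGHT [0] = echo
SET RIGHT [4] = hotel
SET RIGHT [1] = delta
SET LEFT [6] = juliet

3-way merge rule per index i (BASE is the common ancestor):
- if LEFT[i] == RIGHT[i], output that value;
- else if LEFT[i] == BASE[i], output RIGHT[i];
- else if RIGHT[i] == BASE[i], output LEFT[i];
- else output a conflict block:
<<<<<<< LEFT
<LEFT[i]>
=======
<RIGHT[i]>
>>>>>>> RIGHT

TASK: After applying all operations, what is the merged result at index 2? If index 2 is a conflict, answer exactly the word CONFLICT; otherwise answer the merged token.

Final LEFT:  [kilo, foxtrot, charlie, juliet, bravo, alpha, juliet, india]
Final RIGHT: [echo, delta, golf, kilo, hotel, alpha, hotel, india]
i=0: L=kilo=BASE, R=echo -> take RIGHT -> echo
i=1: L=foxtrot=BASE, R=delta -> take RIGHT -> delta
i=2: L=charlie=BASE, R=golf -> take RIGHT -> golf
i=3: L=juliet, R=kilo=BASE -> take LEFT -> juliet
i=4: L=bravo=BASE, R=hotel -> take RIGHT -> hotel
i=5: L=alpha R=alpha -> agree -> alpha
i=6: L=juliet, R=hotel=BASE -> take LEFT -> juliet
i=7: L=india R=india -> agree -> india
Index 2 -> golf

Answer: golf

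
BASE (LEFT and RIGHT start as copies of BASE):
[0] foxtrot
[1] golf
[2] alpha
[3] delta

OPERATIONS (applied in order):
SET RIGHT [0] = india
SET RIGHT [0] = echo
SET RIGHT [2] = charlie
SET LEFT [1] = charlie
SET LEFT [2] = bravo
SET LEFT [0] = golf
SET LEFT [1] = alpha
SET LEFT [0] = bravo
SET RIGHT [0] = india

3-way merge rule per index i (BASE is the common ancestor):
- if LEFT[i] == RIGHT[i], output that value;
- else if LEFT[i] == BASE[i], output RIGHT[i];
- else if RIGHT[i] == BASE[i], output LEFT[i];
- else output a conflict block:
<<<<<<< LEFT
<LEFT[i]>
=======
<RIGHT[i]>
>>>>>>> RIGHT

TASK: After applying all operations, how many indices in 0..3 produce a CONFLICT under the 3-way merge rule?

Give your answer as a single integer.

Answer: 2

Derivation:
Final LEFT:  [bravo, alpha, bravo, delta]
Final RIGHT: [india, golf, charlie, delta]
i=0: BASE=foxtrot L=bravo R=india all differ -> CONFLICT
i=1: L=alpha, R=golf=BASE -> take LEFT -> alpha
i=2: BASE=alpha L=bravo R=charlie all differ -> CONFLICT
i=3: L=delta R=delta -> agree -> delta
Conflict count: 2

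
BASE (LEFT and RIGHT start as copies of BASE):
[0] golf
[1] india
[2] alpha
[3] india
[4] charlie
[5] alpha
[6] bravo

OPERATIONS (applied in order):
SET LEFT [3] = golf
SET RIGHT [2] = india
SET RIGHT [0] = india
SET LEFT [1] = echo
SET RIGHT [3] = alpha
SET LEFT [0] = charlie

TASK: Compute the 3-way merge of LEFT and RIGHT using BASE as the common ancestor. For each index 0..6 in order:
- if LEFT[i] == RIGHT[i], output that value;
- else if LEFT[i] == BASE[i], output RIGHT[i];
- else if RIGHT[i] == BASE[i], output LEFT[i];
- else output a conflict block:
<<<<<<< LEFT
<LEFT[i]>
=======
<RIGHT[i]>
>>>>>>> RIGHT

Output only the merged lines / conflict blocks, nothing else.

Answer: <<<<<<< LEFT
charlie
=======
india
>>>>>>> RIGHT
echo
india
<<<<<<< LEFT
golf
=======
alpha
>>>>>>> RIGHT
charlie
alpha
bravo

Derivation:
Final LEFT:  [charlie, echo, alpha, golf, charlie, alpha, bravo]
Final RIGHT: [india, india, india, alpha, charlie, alpha, bravo]
i=0: BASE=golf L=charlie R=india all differ -> CONFLICT
i=1: L=echo, R=india=BASE -> take LEFT -> echo
i=2: L=alpha=BASE, R=india -> take RIGHT -> india
i=3: BASE=india L=golf R=alpha all differ -> CONFLICT
i=4: L=charlie R=charlie -> agree -> charlie
i=5: L=alpha R=alpha -> agree -> alpha
i=6: L=bravo R=bravo -> agree -> bravo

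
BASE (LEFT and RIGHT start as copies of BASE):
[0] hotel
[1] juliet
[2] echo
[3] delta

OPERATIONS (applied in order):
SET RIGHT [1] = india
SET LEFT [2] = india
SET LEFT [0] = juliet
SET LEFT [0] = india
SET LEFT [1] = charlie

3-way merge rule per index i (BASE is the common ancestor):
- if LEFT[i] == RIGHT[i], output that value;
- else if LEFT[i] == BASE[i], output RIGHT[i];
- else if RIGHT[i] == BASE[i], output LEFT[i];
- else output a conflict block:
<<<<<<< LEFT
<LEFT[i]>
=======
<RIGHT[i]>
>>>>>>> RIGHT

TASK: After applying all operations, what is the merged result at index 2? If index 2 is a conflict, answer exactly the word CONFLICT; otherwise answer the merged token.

Answer: india

Derivation:
Final LEFT:  [india, charlie, india, delta]
Final RIGHT: [hotel, india, echo, delta]
i=0: L=india, R=hotel=BASE -> take LEFT -> india
i=1: BASE=juliet L=charlie R=india all differ -> CONFLICT
i=2: L=india, R=echo=BASE -> take LEFT -> india
i=3: L=delta R=delta -> agree -> delta
Index 2 -> india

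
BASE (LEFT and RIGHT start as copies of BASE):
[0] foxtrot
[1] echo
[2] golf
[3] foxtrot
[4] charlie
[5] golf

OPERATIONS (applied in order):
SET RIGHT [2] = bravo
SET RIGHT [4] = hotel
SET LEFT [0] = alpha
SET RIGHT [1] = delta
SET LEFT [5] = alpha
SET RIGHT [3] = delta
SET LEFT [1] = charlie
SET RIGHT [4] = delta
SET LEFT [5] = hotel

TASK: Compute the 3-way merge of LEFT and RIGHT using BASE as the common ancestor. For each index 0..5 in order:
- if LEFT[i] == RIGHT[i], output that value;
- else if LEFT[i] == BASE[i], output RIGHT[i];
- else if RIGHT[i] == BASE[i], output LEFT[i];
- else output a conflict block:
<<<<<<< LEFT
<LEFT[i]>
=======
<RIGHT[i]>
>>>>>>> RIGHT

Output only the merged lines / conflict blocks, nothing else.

Answer: alpha
<<<<<<< LEFT
charlie
=======
delta
>>>>>>> RIGHT
bravo
delta
delta
hotel

Derivation:
Final LEFT:  [alpha, charlie, golf, foxtrot, charlie, hotel]
Final RIGHT: [foxtrot, delta, bravo, delta, delta, golf]
i=0: L=alpha, R=foxtrot=BASE -> take LEFT -> alpha
i=1: BASE=echo L=charlie R=delta all differ -> CONFLICT
i=2: L=golf=BASE, R=bravo -> take RIGHT -> bravo
i=3: L=foxtrot=BASE, R=delta -> take RIGHT -> delta
i=4: L=charlie=BASE, R=delta -> take RIGHT -> delta
i=5: L=hotel, R=golf=BASE -> take LEFT -> hotel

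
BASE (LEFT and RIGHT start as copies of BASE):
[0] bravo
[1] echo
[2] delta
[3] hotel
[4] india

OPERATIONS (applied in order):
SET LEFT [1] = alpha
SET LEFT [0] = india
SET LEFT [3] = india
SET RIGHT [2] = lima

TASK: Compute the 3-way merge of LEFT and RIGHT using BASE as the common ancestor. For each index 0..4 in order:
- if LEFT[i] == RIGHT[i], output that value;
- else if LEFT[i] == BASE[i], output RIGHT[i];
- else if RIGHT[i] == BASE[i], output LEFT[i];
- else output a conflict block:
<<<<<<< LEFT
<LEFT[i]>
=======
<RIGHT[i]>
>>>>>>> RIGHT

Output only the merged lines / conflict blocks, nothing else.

Final LEFT:  [india, alpha, delta, india, india]
Final RIGHT: [bravo, echo, lima, hotel, india]
i=0: L=india, R=bravo=BASE -> take LEFT -> india
i=1: L=alpha, R=echo=BASE -> take LEFT -> alpha
i=2: L=delta=BASE, R=lima -> take RIGHT -> lima
i=3: L=india, R=hotel=BASE -> take LEFT -> india
i=4: L=india R=india -> agree -> india

Answer: india
alpha
lima
india
india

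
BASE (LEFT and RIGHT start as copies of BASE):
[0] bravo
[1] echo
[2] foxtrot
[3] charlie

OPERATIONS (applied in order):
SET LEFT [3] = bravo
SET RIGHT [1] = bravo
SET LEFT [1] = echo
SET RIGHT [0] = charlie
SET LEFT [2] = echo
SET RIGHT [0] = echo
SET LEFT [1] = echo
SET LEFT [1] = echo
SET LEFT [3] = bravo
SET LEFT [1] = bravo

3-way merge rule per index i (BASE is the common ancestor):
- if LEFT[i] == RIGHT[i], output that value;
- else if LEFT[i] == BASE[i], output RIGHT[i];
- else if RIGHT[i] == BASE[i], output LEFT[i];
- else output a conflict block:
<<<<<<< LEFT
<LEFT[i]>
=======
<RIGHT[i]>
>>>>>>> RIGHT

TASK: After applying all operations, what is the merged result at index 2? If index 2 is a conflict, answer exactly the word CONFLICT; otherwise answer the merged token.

Final LEFT:  [bravo, bravo, echo, bravo]
Final RIGHT: [echo, bravo, foxtrot, charlie]
i=0: L=bravo=BASE, R=echo -> take RIGHT -> echo
i=1: L=bravo R=bravo -> agree -> bravo
i=2: L=echo, R=foxtrot=BASE -> take LEFT -> echo
i=3: L=bravo, R=charlie=BASE -> take LEFT -> bravo
Index 2 -> echo

Answer: echo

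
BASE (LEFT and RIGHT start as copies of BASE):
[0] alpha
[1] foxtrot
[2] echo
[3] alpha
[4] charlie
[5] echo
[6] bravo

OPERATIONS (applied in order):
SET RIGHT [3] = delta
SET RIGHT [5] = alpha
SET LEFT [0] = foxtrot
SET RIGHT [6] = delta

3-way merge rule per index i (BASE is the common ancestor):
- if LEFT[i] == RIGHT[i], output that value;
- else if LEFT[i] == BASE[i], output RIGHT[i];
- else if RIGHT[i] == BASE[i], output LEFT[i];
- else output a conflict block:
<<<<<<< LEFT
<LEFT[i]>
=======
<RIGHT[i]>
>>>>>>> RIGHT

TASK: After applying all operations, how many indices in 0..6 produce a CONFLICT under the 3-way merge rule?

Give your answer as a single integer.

Final LEFT:  [foxtrot, foxtrot, echo, alpha, charlie, echo, bravo]
Final RIGHT: [alpha, foxtrot, echo, delta, charlie, alpha, delta]
i=0: L=foxtrot, R=alpha=BASE -> take LEFT -> foxtrot
i=1: L=foxtrot R=foxtrot -> agree -> foxtrot
i=2: L=echo R=echo -> agree -> echo
i=3: L=alpha=BASE, R=delta -> take RIGHT -> delta
i=4: L=charlie R=charlie -> agree -> charlie
i=5: L=echo=BASE, R=alpha -> take RIGHT -> alpha
i=6: L=bravo=BASE, R=delta -> take RIGHT -> delta
Conflict count: 0

Answer: 0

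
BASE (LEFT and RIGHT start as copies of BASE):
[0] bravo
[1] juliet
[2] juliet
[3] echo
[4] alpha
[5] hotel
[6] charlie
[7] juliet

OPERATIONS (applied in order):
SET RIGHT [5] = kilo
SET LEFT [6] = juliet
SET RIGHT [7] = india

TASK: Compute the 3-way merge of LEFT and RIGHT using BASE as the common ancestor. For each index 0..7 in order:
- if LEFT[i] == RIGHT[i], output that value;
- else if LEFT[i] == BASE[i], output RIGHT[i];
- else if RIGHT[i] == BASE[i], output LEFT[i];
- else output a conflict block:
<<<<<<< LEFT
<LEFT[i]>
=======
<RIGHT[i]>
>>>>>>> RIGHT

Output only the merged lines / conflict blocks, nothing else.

Final LEFT:  [bravo, juliet, juliet, echo, alpha, hotel, juliet, juliet]
Final RIGHT: [bravo, juliet, juliet, echo, alpha, kilo, charlie, india]
i=0: L=bravo R=bravo -> agree -> bravo
i=1: L=juliet R=juliet -> agree -> juliet
i=2: L=juliet R=juliet -> agree -> juliet
i=3: L=echo R=echo -> agree -> echo
i=4: L=alpha R=alpha -> agree -> alpha
i=5: L=hotel=BASE, R=kilo -> take RIGHT -> kilo
i=6: L=juliet, R=charlie=BASE -> take LEFT -> juliet
i=7: L=juliet=BASE, R=india -> take RIGHT -> india

Answer: bravo
juliet
juliet
echo
alpha
kilo
juliet
india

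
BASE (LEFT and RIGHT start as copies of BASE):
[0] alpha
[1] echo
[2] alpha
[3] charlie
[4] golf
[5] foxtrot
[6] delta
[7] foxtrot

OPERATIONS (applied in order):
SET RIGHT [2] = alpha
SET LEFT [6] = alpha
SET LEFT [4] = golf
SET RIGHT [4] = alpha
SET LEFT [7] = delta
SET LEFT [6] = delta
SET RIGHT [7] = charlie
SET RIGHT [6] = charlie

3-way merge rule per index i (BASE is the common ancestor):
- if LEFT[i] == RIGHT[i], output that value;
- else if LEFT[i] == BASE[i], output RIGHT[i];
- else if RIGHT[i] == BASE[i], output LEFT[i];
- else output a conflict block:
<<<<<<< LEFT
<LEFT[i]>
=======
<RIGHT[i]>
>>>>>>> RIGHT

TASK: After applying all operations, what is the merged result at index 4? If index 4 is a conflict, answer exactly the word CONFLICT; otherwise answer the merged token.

Answer: alpha

Derivation:
Final LEFT:  [alpha, echo, alpha, charlie, golf, foxtrot, delta, delta]
Final RIGHT: [alpha, echo, alpha, charlie, alpha, foxtrot, charlie, charlie]
i=0: L=alpha R=alpha -> agree -> alpha
i=1: L=echo R=echo -> agree -> echo
i=2: L=alpha R=alpha -> agree -> alpha
i=3: L=charlie R=charlie -> agree -> charlie
i=4: L=golf=BASE, R=alpha -> take RIGHT -> alpha
i=5: L=foxtrot R=foxtrot -> agree -> foxtrot
i=6: L=delta=BASE, R=charlie -> take RIGHT -> charlie
i=7: BASE=foxtrot L=delta R=charlie all differ -> CONFLICT
Index 4 -> alpha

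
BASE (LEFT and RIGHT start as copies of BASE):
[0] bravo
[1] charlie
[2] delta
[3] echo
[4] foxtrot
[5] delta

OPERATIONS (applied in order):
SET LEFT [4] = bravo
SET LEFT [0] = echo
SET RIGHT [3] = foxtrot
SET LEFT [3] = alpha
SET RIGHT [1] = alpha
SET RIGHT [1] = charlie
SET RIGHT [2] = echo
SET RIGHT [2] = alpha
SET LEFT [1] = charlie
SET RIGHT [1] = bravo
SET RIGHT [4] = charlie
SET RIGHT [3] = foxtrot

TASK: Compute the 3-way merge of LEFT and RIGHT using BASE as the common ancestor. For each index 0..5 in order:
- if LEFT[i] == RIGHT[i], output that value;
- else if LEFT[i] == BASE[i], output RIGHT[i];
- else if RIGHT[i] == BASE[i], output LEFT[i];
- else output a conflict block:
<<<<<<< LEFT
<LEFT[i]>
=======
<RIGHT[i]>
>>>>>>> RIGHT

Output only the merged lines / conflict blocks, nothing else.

Answer: echo
bravo
alpha
<<<<<<< LEFT
alpha
=======
foxtrot
>>>>>>> RIGHT
<<<<<<< LEFT
bravo
=======
charlie
>>>>>>> RIGHT
delta

Derivation:
Final LEFT:  [echo, charlie, delta, alpha, bravo, delta]
Final RIGHT: [bravo, bravo, alpha, foxtrot, charlie, delta]
i=0: L=echo, R=bravo=BASE -> take LEFT -> echo
i=1: L=charlie=BASE, R=bravo -> take RIGHT -> bravo
i=2: L=delta=BASE, R=alpha -> take RIGHT -> alpha
i=3: BASE=echo L=alpha R=foxtrot all differ -> CONFLICT
i=4: BASE=foxtrot L=bravo R=charlie all differ -> CONFLICT
i=5: L=delta R=delta -> agree -> delta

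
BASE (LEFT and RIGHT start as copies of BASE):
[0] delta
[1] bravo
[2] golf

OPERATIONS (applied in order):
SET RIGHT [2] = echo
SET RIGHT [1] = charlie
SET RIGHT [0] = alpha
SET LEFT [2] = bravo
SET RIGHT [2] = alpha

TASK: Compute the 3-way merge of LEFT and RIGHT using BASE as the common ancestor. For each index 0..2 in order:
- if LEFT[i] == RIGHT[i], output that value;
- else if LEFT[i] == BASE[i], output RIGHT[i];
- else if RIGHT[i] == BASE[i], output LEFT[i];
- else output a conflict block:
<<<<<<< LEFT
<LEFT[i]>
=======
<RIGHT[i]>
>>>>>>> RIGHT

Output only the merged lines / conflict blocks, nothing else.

Answer: alpha
charlie
<<<<<<< LEFT
bravo
=======
alpha
>>>>>>> RIGHT

Derivation:
Final LEFT:  [delta, bravo, bravo]
Final RIGHT: [alpha, charlie, alpha]
i=0: L=delta=BASE, R=alpha -> take RIGHT -> alpha
i=1: L=bravo=BASE, R=charlie -> take RIGHT -> charlie
i=2: BASE=golf L=bravo R=alpha all differ -> CONFLICT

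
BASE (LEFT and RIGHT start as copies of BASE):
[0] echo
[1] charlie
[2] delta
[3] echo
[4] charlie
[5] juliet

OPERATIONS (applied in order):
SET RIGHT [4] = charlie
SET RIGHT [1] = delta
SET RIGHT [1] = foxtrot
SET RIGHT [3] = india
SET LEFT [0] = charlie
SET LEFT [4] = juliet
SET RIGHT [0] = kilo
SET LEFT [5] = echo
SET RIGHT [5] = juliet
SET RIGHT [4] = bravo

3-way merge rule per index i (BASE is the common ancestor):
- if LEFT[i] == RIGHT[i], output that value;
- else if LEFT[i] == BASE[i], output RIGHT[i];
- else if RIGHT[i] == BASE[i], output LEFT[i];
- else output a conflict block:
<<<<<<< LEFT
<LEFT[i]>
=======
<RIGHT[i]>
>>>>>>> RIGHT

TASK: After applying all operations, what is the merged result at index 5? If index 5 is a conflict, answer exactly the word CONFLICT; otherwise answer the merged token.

Answer: echo

Derivation:
Final LEFT:  [charlie, charlie, delta, echo, juliet, echo]
Final RIGHT: [kilo, foxtrot, delta, india, bravo, juliet]
i=0: BASE=echo L=charlie R=kilo all differ -> CONFLICT
i=1: L=charlie=BASE, R=foxtrot -> take RIGHT -> foxtrot
i=2: L=delta R=delta -> agree -> delta
i=3: L=echo=BASE, R=india -> take RIGHT -> india
i=4: BASE=charlie L=juliet R=bravo all differ -> CONFLICT
i=5: L=echo, R=juliet=BASE -> take LEFT -> echo
Index 5 -> echo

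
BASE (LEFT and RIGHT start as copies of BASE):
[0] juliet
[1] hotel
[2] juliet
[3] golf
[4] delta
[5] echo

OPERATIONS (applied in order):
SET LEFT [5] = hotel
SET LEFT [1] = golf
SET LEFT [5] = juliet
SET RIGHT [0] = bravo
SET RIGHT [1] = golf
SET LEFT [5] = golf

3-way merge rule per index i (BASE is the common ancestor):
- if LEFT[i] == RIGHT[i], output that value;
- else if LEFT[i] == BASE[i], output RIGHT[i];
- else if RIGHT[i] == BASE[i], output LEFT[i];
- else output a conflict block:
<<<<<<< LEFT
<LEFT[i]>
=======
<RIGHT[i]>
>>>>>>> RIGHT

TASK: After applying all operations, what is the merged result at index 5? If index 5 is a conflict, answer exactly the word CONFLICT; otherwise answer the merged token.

Answer: golf

Derivation:
Final LEFT:  [juliet, golf, juliet, golf, delta, golf]
Final RIGHT: [bravo, golf, juliet, golf, delta, echo]
i=0: L=juliet=BASE, R=bravo -> take RIGHT -> bravo
i=1: L=golf R=golf -> agree -> golf
i=2: L=juliet R=juliet -> agree -> juliet
i=3: L=golf R=golf -> agree -> golf
i=4: L=delta R=delta -> agree -> delta
i=5: L=golf, R=echo=BASE -> take LEFT -> golf
Index 5 -> golf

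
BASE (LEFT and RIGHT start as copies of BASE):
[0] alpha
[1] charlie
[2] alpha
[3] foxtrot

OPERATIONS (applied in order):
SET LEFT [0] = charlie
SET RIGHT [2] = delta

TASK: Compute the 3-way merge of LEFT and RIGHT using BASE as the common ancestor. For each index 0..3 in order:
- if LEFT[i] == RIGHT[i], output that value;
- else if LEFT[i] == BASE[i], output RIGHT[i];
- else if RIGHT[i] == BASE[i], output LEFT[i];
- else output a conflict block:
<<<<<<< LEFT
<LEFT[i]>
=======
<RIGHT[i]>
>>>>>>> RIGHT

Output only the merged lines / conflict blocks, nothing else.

Final LEFT:  [charlie, charlie, alpha, foxtrot]
Final RIGHT: [alpha, charlie, delta, foxtrot]
i=0: L=charlie, R=alpha=BASE -> take LEFT -> charlie
i=1: L=charlie R=charlie -> agree -> charlie
i=2: L=alpha=BASE, R=delta -> take RIGHT -> delta
i=3: L=foxtrot R=foxtrot -> agree -> foxtrot

Answer: charlie
charlie
delta
foxtrot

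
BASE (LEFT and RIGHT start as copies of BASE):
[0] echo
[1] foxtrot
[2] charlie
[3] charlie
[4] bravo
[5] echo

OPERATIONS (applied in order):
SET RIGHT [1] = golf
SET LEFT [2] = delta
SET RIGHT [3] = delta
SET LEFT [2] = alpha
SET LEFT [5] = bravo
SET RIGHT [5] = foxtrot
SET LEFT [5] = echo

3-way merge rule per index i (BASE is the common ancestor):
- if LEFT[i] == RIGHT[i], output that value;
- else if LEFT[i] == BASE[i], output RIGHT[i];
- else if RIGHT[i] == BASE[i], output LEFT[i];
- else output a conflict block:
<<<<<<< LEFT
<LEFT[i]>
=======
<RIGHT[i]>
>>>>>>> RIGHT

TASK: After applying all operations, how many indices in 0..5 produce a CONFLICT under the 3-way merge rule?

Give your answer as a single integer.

Answer: 0

Derivation:
Final LEFT:  [echo, foxtrot, alpha, charlie, bravo, echo]
Final RIGHT: [echo, golf, charlie, delta, bravo, foxtrot]
i=0: L=echo R=echo -> agree -> echo
i=1: L=foxtrot=BASE, R=golf -> take RIGHT -> golf
i=2: L=alpha, R=charlie=BASE -> take LEFT -> alpha
i=3: L=charlie=BASE, R=delta -> take RIGHT -> delta
i=4: L=bravo R=bravo -> agree -> bravo
i=5: L=echo=BASE, R=foxtrot -> take RIGHT -> foxtrot
Conflict count: 0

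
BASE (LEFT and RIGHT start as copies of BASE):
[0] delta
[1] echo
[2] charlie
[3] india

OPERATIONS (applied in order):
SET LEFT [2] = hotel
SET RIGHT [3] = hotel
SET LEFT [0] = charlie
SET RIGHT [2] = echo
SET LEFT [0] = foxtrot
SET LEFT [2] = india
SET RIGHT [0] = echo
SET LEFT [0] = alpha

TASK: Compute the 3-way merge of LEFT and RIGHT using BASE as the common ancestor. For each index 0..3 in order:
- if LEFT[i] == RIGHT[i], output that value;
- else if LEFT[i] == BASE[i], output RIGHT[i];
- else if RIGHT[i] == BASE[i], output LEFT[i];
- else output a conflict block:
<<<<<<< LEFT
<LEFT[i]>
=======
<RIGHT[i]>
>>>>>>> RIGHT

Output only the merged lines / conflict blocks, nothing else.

Final LEFT:  [alpha, echo, india, india]
Final RIGHT: [echo, echo, echo, hotel]
i=0: BASE=delta L=alpha R=echo all differ -> CONFLICT
i=1: L=echo R=echo -> agree -> echo
i=2: BASE=charlie L=india R=echo all differ -> CONFLICT
i=3: L=india=BASE, R=hotel -> take RIGHT -> hotel

Answer: <<<<<<< LEFT
alpha
=======
echo
>>>>>>> RIGHT
echo
<<<<<<< LEFT
india
=======
echo
>>>>>>> RIGHT
hotel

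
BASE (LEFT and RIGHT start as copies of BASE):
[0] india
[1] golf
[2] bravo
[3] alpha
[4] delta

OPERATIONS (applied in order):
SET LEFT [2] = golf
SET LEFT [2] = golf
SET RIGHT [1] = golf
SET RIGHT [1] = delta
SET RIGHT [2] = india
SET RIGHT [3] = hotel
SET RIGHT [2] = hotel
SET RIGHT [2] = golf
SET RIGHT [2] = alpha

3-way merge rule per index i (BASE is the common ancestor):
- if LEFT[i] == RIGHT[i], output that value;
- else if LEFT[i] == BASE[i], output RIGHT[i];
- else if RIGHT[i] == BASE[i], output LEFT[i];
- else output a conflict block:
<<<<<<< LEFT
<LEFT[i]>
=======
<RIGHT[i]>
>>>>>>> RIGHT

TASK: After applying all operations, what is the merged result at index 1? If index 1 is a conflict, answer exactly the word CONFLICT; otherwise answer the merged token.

Final LEFT:  [india, golf, golf, alpha, delta]
Final RIGHT: [india, delta, alpha, hotel, delta]
i=0: L=india R=india -> agree -> india
i=1: L=golf=BASE, R=delta -> take RIGHT -> delta
i=2: BASE=bravo L=golf R=alpha all differ -> CONFLICT
i=3: L=alpha=BASE, R=hotel -> take RIGHT -> hotel
i=4: L=delta R=delta -> agree -> delta
Index 1 -> delta

Answer: delta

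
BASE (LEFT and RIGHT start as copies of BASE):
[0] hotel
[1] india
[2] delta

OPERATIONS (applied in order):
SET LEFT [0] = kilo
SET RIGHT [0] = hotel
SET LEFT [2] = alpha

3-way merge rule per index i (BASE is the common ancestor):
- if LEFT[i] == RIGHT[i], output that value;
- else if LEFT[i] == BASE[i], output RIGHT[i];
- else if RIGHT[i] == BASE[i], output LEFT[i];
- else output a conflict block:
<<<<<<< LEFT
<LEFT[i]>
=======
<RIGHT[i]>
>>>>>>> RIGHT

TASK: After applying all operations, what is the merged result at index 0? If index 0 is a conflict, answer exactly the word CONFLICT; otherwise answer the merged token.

Answer: kilo

Derivation:
Final LEFT:  [kilo, india, alpha]
Final RIGHT: [hotel, india, delta]
i=0: L=kilo, R=hotel=BASE -> take LEFT -> kilo
i=1: L=india R=india -> agree -> india
i=2: L=alpha, R=delta=BASE -> take LEFT -> alpha
Index 0 -> kilo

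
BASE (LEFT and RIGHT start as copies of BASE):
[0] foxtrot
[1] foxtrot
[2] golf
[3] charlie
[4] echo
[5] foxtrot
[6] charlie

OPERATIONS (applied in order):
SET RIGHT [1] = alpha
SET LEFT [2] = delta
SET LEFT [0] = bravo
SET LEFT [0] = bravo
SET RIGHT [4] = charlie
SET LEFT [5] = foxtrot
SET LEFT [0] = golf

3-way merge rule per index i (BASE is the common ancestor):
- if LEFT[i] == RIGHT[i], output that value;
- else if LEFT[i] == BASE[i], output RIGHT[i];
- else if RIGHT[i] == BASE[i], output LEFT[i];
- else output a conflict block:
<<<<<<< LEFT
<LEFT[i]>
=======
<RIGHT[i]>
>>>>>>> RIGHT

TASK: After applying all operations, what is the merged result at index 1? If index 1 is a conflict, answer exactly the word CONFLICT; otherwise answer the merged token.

Answer: alpha

Derivation:
Final LEFT:  [golf, foxtrot, delta, charlie, echo, foxtrot, charlie]
Final RIGHT: [foxtrot, alpha, golf, charlie, charlie, foxtrot, charlie]
i=0: L=golf, R=foxtrot=BASE -> take LEFT -> golf
i=1: L=foxtrot=BASE, R=alpha -> take RIGHT -> alpha
i=2: L=delta, R=golf=BASE -> take LEFT -> delta
i=3: L=charlie R=charlie -> agree -> charlie
i=4: L=echo=BASE, R=charlie -> take RIGHT -> charlie
i=5: L=foxtrot R=foxtrot -> agree -> foxtrot
i=6: L=charlie R=charlie -> agree -> charlie
Index 1 -> alpha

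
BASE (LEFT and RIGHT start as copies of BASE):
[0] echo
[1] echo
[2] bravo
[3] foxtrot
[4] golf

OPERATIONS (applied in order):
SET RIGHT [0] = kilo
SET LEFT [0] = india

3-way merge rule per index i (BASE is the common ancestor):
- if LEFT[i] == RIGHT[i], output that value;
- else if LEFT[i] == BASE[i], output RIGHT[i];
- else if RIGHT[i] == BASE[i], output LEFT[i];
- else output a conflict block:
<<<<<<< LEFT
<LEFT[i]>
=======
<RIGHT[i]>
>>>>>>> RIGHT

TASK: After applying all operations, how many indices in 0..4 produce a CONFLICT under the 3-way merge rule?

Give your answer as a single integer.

Answer: 1

Derivation:
Final LEFT:  [india, echo, bravo, foxtrot, golf]
Final RIGHT: [kilo, echo, bravo, foxtrot, golf]
i=0: BASE=echo L=india R=kilo all differ -> CONFLICT
i=1: L=echo R=echo -> agree -> echo
i=2: L=bravo R=bravo -> agree -> bravo
i=3: L=foxtrot R=foxtrot -> agree -> foxtrot
i=4: L=golf R=golf -> agree -> golf
Conflict count: 1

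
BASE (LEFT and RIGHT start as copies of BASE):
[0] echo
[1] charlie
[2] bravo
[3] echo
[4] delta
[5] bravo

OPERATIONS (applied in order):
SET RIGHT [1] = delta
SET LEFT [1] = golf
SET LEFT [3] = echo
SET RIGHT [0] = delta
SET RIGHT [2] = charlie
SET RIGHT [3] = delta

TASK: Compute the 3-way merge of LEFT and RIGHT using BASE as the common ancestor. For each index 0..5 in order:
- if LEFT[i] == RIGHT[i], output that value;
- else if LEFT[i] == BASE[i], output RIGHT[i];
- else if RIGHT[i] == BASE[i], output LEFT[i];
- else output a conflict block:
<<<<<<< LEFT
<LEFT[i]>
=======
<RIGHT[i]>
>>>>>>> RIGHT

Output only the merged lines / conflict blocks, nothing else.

Answer: delta
<<<<<<< LEFT
golf
=======
delta
>>>>>>> RIGHT
charlie
delta
delta
bravo

Derivation:
Final LEFT:  [echo, golf, bravo, echo, delta, bravo]
Final RIGHT: [delta, delta, charlie, delta, delta, bravo]
i=0: L=echo=BASE, R=delta -> take RIGHT -> delta
i=1: BASE=charlie L=golf R=delta all differ -> CONFLICT
i=2: L=bravo=BASE, R=charlie -> take RIGHT -> charlie
i=3: L=echo=BASE, R=delta -> take RIGHT -> delta
i=4: L=delta R=delta -> agree -> delta
i=5: L=bravo R=bravo -> agree -> bravo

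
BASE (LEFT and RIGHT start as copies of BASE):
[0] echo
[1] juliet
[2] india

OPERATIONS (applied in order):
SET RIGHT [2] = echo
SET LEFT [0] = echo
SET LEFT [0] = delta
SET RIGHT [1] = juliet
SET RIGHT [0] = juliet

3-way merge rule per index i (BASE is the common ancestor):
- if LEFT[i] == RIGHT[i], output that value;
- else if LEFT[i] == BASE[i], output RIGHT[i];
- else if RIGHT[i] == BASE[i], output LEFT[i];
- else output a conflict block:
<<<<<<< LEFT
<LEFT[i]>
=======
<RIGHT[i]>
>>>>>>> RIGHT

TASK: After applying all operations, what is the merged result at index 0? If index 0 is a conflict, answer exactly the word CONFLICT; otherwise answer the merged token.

Answer: CONFLICT

Derivation:
Final LEFT:  [delta, juliet, india]
Final RIGHT: [juliet, juliet, echo]
i=0: BASE=echo L=delta R=juliet all differ -> CONFLICT
i=1: L=juliet R=juliet -> agree -> juliet
i=2: L=india=BASE, R=echo -> take RIGHT -> echo
Index 0 -> CONFLICT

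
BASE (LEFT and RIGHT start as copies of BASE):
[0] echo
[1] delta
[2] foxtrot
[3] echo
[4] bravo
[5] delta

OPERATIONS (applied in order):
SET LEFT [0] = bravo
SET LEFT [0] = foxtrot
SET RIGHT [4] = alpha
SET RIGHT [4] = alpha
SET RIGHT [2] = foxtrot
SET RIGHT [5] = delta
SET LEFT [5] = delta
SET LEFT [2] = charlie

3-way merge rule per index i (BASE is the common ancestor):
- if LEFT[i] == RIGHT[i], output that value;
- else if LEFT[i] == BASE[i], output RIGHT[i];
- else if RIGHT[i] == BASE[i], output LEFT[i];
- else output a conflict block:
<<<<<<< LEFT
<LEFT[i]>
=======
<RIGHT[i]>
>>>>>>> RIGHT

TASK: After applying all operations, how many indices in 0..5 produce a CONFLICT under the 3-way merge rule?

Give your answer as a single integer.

Final LEFT:  [foxtrot, delta, charlie, echo, bravo, delta]
Final RIGHT: [echo, delta, foxtrot, echo, alpha, delta]
i=0: L=foxtrot, R=echo=BASE -> take LEFT -> foxtrot
i=1: L=delta R=delta -> agree -> delta
i=2: L=charlie, R=foxtrot=BASE -> take LEFT -> charlie
i=3: L=echo R=echo -> agree -> echo
i=4: L=bravo=BASE, R=alpha -> take RIGHT -> alpha
i=5: L=delta R=delta -> agree -> delta
Conflict count: 0

Answer: 0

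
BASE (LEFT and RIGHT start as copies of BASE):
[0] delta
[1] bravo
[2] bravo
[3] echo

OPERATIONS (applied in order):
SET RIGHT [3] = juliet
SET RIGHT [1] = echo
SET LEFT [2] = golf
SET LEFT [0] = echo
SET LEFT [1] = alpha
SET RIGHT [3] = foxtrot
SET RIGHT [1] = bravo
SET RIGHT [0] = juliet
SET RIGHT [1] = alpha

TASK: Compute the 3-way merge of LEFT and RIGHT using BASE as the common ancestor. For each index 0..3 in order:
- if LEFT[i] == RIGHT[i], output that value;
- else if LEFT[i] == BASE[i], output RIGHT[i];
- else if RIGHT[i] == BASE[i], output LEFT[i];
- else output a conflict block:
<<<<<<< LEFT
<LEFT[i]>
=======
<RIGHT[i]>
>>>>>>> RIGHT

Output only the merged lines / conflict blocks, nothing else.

Final LEFT:  [echo, alpha, golf, echo]
Final RIGHT: [juliet, alpha, bravo, foxtrot]
i=0: BASE=delta L=echo R=juliet all differ -> CONFLICT
i=1: L=alpha R=alpha -> agree -> alpha
i=2: L=golf, R=bravo=BASE -> take LEFT -> golf
i=3: L=echo=BASE, R=foxtrot -> take RIGHT -> foxtrot

Answer: <<<<<<< LEFT
echo
=======
juliet
>>>>>>> RIGHT
alpha
golf
foxtrot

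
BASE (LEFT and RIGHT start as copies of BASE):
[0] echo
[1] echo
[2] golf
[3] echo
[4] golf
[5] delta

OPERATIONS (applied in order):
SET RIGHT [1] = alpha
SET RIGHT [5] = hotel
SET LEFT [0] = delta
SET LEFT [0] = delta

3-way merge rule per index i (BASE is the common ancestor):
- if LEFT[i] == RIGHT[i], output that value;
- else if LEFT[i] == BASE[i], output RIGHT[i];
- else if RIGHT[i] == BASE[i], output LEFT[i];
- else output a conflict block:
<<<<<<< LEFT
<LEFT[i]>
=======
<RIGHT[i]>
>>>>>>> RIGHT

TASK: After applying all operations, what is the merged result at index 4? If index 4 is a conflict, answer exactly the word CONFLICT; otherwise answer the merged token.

Answer: golf

Derivation:
Final LEFT:  [delta, echo, golf, echo, golf, delta]
Final RIGHT: [echo, alpha, golf, echo, golf, hotel]
i=0: L=delta, R=echo=BASE -> take LEFT -> delta
i=1: L=echo=BASE, R=alpha -> take RIGHT -> alpha
i=2: L=golf R=golf -> agree -> golf
i=3: L=echo R=echo -> agree -> echo
i=4: L=golf R=golf -> agree -> golf
i=5: L=delta=BASE, R=hotel -> take RIGHT -> hotel
Index 4 -> golf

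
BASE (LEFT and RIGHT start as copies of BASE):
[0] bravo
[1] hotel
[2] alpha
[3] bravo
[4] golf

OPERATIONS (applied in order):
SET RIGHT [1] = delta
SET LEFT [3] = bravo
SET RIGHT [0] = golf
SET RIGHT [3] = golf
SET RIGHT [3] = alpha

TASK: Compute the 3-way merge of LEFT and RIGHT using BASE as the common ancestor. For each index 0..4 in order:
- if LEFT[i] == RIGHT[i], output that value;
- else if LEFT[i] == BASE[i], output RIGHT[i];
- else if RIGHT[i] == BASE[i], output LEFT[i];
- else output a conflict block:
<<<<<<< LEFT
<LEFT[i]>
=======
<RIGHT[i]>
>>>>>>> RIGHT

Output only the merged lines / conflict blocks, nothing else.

Answer: golf
delta
alpha
alpha
golf

Derivation:
Final LEFT:  [bravo, hotel, alpha, bravo, golf]
Final RIGHT: [golf, delta, alpha, alpha, golf]
i=0: L=bravo=BASE, R=golf -> take RIGHT -> golf
i=1: L=hotel=BASE, R=delta -> take RIGHT -> delta
i=2: L=alpha R=alpha -> agree -> alpha
i=3: L=bravo=BASE, R=alpha -> take RIGHT -> alpha
i=4: L=golf R=golf -> agree -> golf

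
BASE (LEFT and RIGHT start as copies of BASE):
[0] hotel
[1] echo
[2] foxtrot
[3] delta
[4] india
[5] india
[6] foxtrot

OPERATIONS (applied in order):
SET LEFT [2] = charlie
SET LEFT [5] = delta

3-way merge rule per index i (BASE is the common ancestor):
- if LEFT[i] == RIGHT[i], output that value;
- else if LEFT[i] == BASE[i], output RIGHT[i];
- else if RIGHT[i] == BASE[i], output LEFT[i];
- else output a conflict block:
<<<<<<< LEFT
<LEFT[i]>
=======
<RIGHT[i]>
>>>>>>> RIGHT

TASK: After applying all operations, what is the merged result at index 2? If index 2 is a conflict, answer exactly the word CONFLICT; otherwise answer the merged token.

Answer: charlie

Derivation:
Final LEFT:  [hotel, echo, charlie, delta, india, delta, foxtrot]
Final RIGHT: [hotel, echo, foxtrot, delta, india, india, foxtrot]
i=0: L=hotel R=hotel -> agree -> hotel
i=1: L=echo R=echo -> agree -> echo
i=2: L=charlie, R=foxtrot=BASE -> take LEFT -> charlie
i=3: L=delta R=delta -> agree -> delta
i=4: L=india R=india -> agree -> india
i=5: L=delta, R=india=BASE -> take LEFT -> delta
i=6: L=foxtrot R=foxtrot -> agree -> foxtrot
Index 2 -> charlie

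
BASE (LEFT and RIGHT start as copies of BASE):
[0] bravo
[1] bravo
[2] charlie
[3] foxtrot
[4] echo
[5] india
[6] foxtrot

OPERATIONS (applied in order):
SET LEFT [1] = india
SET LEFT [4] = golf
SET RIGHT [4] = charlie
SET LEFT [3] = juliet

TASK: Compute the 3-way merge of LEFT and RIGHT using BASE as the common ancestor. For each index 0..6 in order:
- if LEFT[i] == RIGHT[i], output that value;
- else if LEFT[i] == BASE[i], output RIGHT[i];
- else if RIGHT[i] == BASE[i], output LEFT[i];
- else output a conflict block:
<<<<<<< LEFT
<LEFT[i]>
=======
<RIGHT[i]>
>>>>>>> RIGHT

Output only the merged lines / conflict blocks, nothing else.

Final LEFT:  [bravo, india, charlie, juliet, golf, india, foxtrot]
Final RIGHT: [bravo, bravo, charlie, foxtrot, charlie, india, foxtrot]
i=0: L=bravo R=bravo -> agree -> bravo
i=1: L=india, R=bravo=BASE -> take LEFT -> india
i=2: L=charlie R=charlie -> agree -> charlie
i=3: L=juliet, R=foxtrot=BASE -> take LEFT -> juliet
i=4: BASE=echo L=golf R=charlie all differ -> CONFLICT
i=5: L=india R=india -> agree -> india
i=6: L=foxtrot R=foxtrot -> agree -> foxtrot

Answer: bravo
india
charlie
juliet
<<<<<<< LEFT
golf
=======
charlie
>>>>>>> RIGHT
india
foxtrot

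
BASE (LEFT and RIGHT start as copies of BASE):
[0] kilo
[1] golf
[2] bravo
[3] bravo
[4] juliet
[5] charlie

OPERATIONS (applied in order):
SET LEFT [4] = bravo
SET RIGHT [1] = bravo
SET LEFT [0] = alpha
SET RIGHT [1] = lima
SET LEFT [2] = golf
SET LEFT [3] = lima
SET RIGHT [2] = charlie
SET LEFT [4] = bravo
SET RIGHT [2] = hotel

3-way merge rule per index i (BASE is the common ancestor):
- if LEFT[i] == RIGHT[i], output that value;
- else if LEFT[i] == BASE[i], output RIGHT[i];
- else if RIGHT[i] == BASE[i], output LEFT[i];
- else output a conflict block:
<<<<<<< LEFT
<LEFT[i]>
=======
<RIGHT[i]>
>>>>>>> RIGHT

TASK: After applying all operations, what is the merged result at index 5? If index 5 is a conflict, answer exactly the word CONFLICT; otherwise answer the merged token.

Answer: charlie

Derivation:
Final LEFT:  [alpha, golf, golf, lima, bravo, charlie]
Final RIGHT: [kilo, lima, hotel, bravo, juliet, charlie]
i=0: L=alpha, R=kilo=BASE -> take LEFT -> alpha
i=1: L=golf=BASE, R=lima -> take RIGHT -> lima
i=2: BASE=bravo L=golf R=hotel all differ -> CONFLICT
i=3: L=lima, R=bravo=BASE -> take LEFT -> lima
i=4: L=bravo, R=juliet=BASE -> take LEFT -> bravo
i=5: L=charlie R=charlie -> agree -> charlie
Index 5 -> charlie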